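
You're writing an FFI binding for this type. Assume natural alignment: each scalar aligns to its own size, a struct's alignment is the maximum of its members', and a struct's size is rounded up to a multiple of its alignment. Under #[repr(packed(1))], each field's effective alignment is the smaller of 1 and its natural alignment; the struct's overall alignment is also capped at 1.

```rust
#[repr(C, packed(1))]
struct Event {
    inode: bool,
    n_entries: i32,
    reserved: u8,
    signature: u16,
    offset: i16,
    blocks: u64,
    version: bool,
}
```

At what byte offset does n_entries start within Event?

1

@0: inode [1B, align 1] → 1
@1: n_entries [4B, align 1] → 5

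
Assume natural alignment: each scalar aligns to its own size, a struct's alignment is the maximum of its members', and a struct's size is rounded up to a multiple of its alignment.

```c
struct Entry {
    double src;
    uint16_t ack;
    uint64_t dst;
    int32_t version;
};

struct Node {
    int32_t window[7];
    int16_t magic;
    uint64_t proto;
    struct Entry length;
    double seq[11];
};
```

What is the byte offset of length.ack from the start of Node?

48

Entry: 0..8  src  (8B, 8-aligned); 8..10  ack  (2B, 2-aligned); 10..16  -- padding (6B); 16..24  dst  (8B, 8-aligned); 24..28  version  (4B, 4-aligned); 28..32  -- tail padding (4B); sizeof = 32, alignof = 8
0..28  window  (28B, 4-aligned)
28..30  magic  (2B, 2-aligned)
30..32  -- padding (2B)
32..40  proto  (8B, 8-aligned)
40..72  length  (32B, 8-aligned)
within Entry: ack at 8
40 + 8 = 48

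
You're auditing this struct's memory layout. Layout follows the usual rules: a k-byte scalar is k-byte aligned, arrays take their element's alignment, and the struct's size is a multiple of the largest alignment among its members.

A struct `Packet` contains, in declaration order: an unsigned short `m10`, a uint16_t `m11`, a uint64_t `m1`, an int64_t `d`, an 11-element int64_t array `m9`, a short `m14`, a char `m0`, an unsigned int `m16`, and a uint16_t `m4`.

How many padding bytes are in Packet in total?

0..2  m10  (2B, 2-aligned)
2..4  m11  (2B, 2-aligned)
4..8  -- padding (4B)
8..16  m1  (8B, 8-aligned)
16..24  d  (8B, 8-aligned)
24..112  m9  (88B, 8-aligned)
112..114  m14  (2B, 2-aligned)
114..115  m0  (1B, 1-aligned)
115..116  -- padding (1B)
116..120  m16  (4B, 4-aligned)
120..122  m4  (2B, 2-aligned)
122..128  -- tail padding (6B)
sizeof = 128, alignof = 8
data bytes 117, size 128 → padding 11

11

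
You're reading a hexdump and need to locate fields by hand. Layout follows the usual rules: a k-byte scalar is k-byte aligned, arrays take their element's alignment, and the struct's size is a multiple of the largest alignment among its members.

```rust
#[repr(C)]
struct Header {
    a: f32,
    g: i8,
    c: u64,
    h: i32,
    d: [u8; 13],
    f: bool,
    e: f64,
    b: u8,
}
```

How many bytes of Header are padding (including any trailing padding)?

16

@0: a [4B, align 4] → 4
@4: g [1B, align 1] → 5
+3 pad (align 8)
@8: c [8B, align 8] → 16
@16: h [4B, align 4] → 20
@20: d [13B, align 1] → 33
@33: f [1B, align 1] → 34
+6 pad (align 8)
@40: e [8B, align 8] → 48
@48: b [1B, align 1] → 49
+7 tail pad (align 8)
size 56, align 8
data bytes 40, size 56 → padding 16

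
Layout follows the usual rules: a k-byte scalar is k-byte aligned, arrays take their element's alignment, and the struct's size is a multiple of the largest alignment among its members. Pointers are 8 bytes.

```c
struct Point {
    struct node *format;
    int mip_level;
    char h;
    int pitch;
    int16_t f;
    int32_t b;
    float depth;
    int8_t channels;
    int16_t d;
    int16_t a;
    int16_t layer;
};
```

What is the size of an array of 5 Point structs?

format at 0 (size 8, align 8) → ends 8
mip_level at 8 (size 4, align 4) → ends 12
h at 12 (size 1, align 1) → ends 13
pad 3 to align 4 for pitch
pitch at 16 (size 4, align 4) → ends 20
f at 20 (size 2, align 2) → ends 22
pad 2 to align 4 for b
b at 24 (size 4, align 4) → ends 28
depth at 28 (size 4, align 4) → ends 32
channels at 32 (size 1, align 1) → ends 33
pad 1 to align 2 for d
d at 34 (size 2, align 2) → ends 36
a at 36 (size 2, align 2) → ends 38
layer at 38 (size 2, align 2) → ends 40
total 40 bytes, alignment 8
array of 5: 5 × 40 = 200

200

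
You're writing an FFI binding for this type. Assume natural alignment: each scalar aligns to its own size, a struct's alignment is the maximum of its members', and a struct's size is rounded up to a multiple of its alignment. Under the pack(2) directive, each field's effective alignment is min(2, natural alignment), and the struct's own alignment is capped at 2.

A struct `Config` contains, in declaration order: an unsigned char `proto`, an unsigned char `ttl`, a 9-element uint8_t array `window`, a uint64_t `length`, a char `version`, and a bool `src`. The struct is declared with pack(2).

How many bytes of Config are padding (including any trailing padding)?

proto at 0 (size 1, align 1) → ends 1
ttl at 1 (size 1, align 1) → ends 2
window at 2 (size 9, align 1) → ends 11
pad 1 to align 2 for length
length at 12 (size 8, align 2) → ends 20
version at 20 (size 1, align 1) → ends 21
src at 21 (size 1, align 1) → ends 22
total 22 bytes, alignment 2
data bytes 21, size 22 → padding 1

1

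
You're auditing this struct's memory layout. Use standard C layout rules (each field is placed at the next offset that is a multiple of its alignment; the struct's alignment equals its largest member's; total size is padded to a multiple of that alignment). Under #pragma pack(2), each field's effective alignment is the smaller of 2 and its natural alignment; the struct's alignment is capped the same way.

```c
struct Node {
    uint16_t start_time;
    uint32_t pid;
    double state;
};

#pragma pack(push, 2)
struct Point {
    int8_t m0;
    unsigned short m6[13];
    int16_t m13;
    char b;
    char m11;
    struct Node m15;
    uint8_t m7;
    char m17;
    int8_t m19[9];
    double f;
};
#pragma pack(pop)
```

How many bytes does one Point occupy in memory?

Node: @0: start_time [2B, align 2] → 2; +2 pad (align 4); @4: pid [4B, align 4] → 8; @8: state [8B, align 8] → 16; size 16, align 8
@0: m0 [1B, align 1] → 1
+1 pad (align 2)
@2: m6 [26B, align 2] → 28
@28: m13 [2B, align 2] → 30
@30: b [1B, align 1] → 31
@31: m11 [1B, align 1] → 32
@32: m15 [16B, align 2] → 48
@48: m7 [1B, align 1] → 49
@49: m17 [1B, align 1] → 50
@50: m19 [9B, align 1] → 59
+1 pad (align 2)
@60: f [8B, align 2] → 68
size 68, align 2

68 bytes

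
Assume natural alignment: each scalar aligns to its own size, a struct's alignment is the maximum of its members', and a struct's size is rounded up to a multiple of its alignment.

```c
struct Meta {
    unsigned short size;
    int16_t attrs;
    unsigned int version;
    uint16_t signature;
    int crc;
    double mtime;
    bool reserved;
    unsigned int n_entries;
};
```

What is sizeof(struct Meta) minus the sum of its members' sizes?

5

0..2  size  (2B, 2-aligned)
2..4  attrs  (2B, 2-aligned)
4..8  version  (4B, 4-aligned)
8..10  signature  (2B, 2-aligned)
10..12  -- padding (2B)
12..16  crc  (4B, 4-aligned)
16..24  mtime  (8B, 8-aligned)
24..25  reserved  (1B, 1-aligned)
25..28  -- padding (3B)
28..32  n_entries  (4B, 4-aligned)
sizeof = 32, alignof = 8
data bytes 27, size 32 → padding 5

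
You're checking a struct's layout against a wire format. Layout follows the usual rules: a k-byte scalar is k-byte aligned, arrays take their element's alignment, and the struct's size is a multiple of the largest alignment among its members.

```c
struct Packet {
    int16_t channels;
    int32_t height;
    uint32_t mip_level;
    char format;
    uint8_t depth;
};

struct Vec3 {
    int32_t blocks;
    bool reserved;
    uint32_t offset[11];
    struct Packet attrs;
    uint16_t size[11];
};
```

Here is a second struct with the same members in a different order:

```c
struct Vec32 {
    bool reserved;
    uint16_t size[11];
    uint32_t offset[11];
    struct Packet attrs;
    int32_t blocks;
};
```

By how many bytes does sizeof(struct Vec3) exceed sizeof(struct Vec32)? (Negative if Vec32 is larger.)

4

Packet: 0..2  channels  (2B, 2-aligned); 2..4  -- padding (2B); 4..8  height  (4B, 4-aligned); 8..12  mip_level  (4B, 4-aligned); 12..13  format  (1B, 1-aligned); 13..14  depth  (1B, 1-aligned); 14..16  -- tail padding (2B); sizeof = 16, alignof = 4
0..4  blocks  (4B, 4-aligned)
4..5  reserved  (1B, 1-aligned)
5..8  -- padding (3B)
8..52  offset  (44B, 4-aligned)
52..68  attrs  (16B, 4-aligned)
68..90  size  (22B, 2-aligned)
90..92  -- tail padding (2B)
sizeof = 92, alignof = 4
— Vec32 —
0..1  reserved  (1B, 1-aligned)
1..2  -- padding (1B)
2..24  size  (22B, 2-aligned)
24..68  offset  (44B, 4-aligned)
68..84  attrs  (16B, 4-aligned)
84..88  blocks  (4B, 4-aligned)
sizeof = 88, alignof = 4
92 − 88 = 4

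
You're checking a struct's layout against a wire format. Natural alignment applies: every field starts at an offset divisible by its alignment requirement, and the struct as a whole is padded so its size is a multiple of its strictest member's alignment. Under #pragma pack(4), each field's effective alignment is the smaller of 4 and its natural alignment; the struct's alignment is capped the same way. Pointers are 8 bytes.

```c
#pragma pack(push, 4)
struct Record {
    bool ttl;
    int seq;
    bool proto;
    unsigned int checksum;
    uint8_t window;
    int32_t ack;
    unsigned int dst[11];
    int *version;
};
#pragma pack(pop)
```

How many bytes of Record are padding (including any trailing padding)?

9

@0: ttl [1B, align 1] → 1
+3 pad (align 4)
@4: seq [4B, align 4] → 8
@8: proto [1B, align 1] → 9
+3 pad (align 4)
@12: checksum [4B, align 4] → 16
@16: window [1B, align 1] → 17
+3 pad (align 4)
@20: ack [4B, align 4] → 24
@24: dst [44B, align 4] → 68
@68: version [8B, align 4] → 76
size 76, align 4
data bytes 67, size 76 → padding 9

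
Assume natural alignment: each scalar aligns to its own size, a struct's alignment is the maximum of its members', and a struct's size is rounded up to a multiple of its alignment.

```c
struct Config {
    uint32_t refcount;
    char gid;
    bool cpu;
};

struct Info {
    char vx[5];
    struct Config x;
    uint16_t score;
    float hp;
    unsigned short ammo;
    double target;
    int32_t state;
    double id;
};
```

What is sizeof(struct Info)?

Config: 0..4  refcount  (4B, 4-aligned); 4..5  gid  (1B, 1-aligned); 5..6  cpu  (1B, 1-aligned); 6..8  -- tail padding (2B); sizeof = 8, alignof = 4
0..5  vx  (5B, 1-aligned)
5..8  -- padding (3B)
8..16  x  (8B, 4-aligned)
16..18  score  (2B, 2-aligned)
18..20  -- padding (2B)
20..24  hp  (4B, 4-aligned)
24..26  ammo  (2B, 2-aligned)
26..32  -- padding (6B)
32..40  target  (8B, 8-aligned)
40..44  state  (4B, 4-aligned)
44..48  -- padding (4B)
48..56  id  (8B, 8-aligned)
sizeof = 56, alignof = 8

56 bytes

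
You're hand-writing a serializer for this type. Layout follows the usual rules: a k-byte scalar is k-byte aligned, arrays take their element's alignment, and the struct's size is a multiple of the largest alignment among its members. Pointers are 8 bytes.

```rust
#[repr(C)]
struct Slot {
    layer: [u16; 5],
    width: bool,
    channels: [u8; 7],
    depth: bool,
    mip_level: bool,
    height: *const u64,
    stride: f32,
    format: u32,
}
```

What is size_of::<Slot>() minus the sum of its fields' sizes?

0..10  layer  (10B, 2-aligned)
10..11  width  (1B, 1-aligned)
11..18  channels  (7B, 1-aligned)
18..19  depth  (1B, 1-aligned)
19..20  mip_level  (1B, 1-aligned)
20..24  -- padding (4B)
24..32  height  (8B, 8-aligned)
32..36  stride  (4B, 4-aligned)
36..40  format  (4B, 4-aligned)
sizeof = 40, alignof = 8
data bytes 36, size 40 → padding 4

4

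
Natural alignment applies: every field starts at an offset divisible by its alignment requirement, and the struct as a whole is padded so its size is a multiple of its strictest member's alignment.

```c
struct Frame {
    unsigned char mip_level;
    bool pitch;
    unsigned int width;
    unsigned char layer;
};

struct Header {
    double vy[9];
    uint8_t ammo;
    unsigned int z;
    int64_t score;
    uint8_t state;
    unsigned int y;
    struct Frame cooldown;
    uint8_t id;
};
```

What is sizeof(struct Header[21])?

2352

Frame: @0: mip_level [1B, align 1] → 1; @1: pitch [1B, align 1] → 2; +2 pad (align 4); @4: width [4B, align 4] → 8; @8: layer [1B, align 1] → 9; +3 tail pad (align 4); size 12, align 4
@0: vy [72B, align 8] → 72
@72: ammo [1B, align 1] → 73
+3 pad (align 4)
@76: z [4B, align 4] → 80
@80: score [8B, align 8] → 88
@88: state [1B, align 1] → 89
+3 pad (align 4)
@92: y [4B, align 4] → 96
@96: cooldown [12B, align 4] → 108
@108: id [1B, align 1] → 109
+3 tail pad (align 8)
size 112, align 8
array of 21: 21 × 112 = 2352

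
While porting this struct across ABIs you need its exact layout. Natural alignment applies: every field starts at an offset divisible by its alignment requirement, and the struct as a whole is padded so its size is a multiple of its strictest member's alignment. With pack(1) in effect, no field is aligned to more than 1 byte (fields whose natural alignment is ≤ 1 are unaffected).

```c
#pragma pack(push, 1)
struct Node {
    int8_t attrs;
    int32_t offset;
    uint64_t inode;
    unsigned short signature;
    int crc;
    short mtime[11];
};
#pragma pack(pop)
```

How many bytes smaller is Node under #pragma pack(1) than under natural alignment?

natural layout:
  0..1  attrs  (1B, 1-aligned)
  1..4  -- padding (3B)
  4..8  offset  (4B, 4-aligned)
  8..16  inode  (8B, 8-aligned)
  16..18  signature  (2B, 2-aligned)
  18..20  -- padding (2B)
  20..24  crc  (4B, 4-aligned)
  24..46  mtime  (22B, 2-aligned)
  46..48  -- tail padding (2B)
  sizeof = 48, alignof = 8
packed(1) layout:
  0..1  attrs  (1B, 1-aligned)
  1..5  offset  (4B, 1-aligned)
  5..13  inode  (8B, 1-aligned)
  13..15  signature  (2B, 1-aligned)
  15..19  crc  (4B, 1-aligned)
  19..41  mtime  (22B, 1-aligned)
  sizeof = 41, alignof = 1
48 − 41 = 7

7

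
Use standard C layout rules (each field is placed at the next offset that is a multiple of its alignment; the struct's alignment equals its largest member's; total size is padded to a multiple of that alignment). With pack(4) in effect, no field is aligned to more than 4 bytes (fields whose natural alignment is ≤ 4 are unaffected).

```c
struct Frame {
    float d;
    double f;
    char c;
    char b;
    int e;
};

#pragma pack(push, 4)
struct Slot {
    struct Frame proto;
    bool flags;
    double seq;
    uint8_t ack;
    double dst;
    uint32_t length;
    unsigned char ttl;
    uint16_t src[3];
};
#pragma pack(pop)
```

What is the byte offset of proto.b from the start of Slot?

17

Frame: 0..4  d  (4B, 4-aligned); 4..8  -- padding (4B); 8..16  f  (8B, 8-aligned); 16..17  c  (1B, 1-aligned); 17..18  b  (1B, 1-aligned); 18..20  -- padding (2B); 20..24  e  (4B, 4-aligned); sizeof = 24, alignof = 8
0..24  proto  (24B, 4-aligned)
within Frame: b at 17
0 + 17 = 17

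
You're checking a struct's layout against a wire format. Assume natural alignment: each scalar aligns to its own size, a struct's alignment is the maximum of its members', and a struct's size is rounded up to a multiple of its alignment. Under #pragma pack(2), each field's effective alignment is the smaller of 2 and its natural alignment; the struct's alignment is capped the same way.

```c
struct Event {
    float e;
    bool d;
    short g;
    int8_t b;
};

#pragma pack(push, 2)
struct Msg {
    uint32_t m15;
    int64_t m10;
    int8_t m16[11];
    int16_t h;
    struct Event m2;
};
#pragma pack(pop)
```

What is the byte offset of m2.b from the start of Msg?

34

Event: 0..4  e  (4B, 4-aligned); 4..5  d  (1B, 1-aligned); 5..6  -- padding (1B); 6..8  g  (2B, 2-aligned); 8..9  b  (1B, 1-aligned); 9..12  -- tail padding (3B); sizeof = 12, alignof = 4
0..4  m15  (4B, 2-aligned)
4..12  m10  (8B, 2-aligned)
12..23  m16  (11B, 1-aligned)
23..24  -- padding (1B)
24..26  h  (2B, 2-aligned)
26..38  m2  (12B, 2-aligned)
within Event: b at 8
26 + 8 = 34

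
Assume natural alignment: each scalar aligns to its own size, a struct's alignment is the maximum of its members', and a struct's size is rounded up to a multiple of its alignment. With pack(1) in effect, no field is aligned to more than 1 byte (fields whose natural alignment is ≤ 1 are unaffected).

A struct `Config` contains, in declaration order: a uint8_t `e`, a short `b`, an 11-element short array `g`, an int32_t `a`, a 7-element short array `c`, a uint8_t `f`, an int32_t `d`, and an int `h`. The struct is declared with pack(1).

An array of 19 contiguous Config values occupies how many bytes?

@0: e [1B, align 1] → 1
@1: b [2B, align 1] → 3
@3: g [22B, align 1] → 25
@25: a [4B, align 1] → 29
@29: c [14B, align 1] → 43
@43: f [1B, align 1] → 44
@44: d [4B, align 1] → 48
@48: h [4B, align 1] → 52
size 52, align 1
array of 19: 19 × 52 = 988

988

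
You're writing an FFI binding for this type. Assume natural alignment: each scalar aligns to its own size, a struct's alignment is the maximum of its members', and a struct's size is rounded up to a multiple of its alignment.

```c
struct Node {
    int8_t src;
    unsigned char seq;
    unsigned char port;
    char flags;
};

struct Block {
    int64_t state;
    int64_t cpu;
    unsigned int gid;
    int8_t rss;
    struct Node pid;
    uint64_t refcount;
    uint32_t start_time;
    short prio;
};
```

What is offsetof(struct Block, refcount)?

32

Node: src at 0 (size 1, align 1) → ends 1; seq at 1 (size 1, align 1) → ends 2; port at 2 (size 1, align 1) → ends 3; flags at 3 (size 1, align 1) → ends 4; total 4 bytes, alignment 1
state at 0 (size 8, align 8) → ends 8
cpu at 8 (size 8, align 8) → ends 16
gid at 16 (size 4, align 4) → ends 20
rss at 20 (size 1, align 1) → ends 21
pid at 21 (size 4, align 1) → ends 25
pad 7 to align 8 for refcount
refcount at 32 (size 8, align 8) → ends 40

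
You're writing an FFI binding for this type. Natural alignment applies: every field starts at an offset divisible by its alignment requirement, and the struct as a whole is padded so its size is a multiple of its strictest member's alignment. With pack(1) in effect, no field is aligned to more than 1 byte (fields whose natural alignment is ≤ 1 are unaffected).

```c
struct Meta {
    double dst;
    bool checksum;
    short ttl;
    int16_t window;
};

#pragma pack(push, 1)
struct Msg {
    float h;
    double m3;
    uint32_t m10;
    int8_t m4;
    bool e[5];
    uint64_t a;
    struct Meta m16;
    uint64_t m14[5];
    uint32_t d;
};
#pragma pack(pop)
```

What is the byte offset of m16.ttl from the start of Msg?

40

Meta: dst at 0 (size 8, align 8) → ends 8; checksum at 8 (size 1, align 1) → ends 9; pad 1 to align 2 for ttl; ttl at 10 (size 2, align 2) → ends 12; window at 12 (size 2, align 2) → ends 14; tail pad 2 to reach multiple of 8; total 16 bytes, alignment 8
h at 0 (size 4, align 1) → ends 4
m3 at 4 (size 8, align 1) → ends 12
m10 at 12 (size 4, align 1) → ends 16
m4 at 16 (size 1, align 1) → ends 17
e at 17 (size 5, align 1) → ends 22
a at 22 (size 8, align 1) → ends 30
m16 at 30 (size 16, align 1) → ends 46
within Meta: ttl at 10
30 + 10 = 40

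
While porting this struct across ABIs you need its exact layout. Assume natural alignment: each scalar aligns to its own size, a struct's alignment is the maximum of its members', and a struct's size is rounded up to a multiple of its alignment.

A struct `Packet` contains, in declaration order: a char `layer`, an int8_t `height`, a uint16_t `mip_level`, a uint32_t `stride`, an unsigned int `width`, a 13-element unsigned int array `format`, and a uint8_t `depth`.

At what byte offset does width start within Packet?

8

layer at 0 (size 1, align 1) → ends 1
height at 1 (size 1, align 1) → ends 2
mip_level at 2 (size 2, align 2) → ends 4
stride at 4 (size 4, align 4) → ends 8
width at 8 (size 4, align 4) → ends 12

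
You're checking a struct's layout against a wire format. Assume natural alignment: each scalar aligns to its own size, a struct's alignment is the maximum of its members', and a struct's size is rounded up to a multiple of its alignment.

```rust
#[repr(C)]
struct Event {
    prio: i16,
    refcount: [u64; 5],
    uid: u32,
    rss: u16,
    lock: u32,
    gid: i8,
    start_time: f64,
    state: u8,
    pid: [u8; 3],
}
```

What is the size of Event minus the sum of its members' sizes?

15

0..2  prio  (2B, 2-aligned)
2..8  -- padding (6B)
8..48  refcount  (40B, 8-aligned)
48..52  uid  (4B, 4-aligned)
52..54  rss  (2B, 2-aligned)
54..56  -- padding (2B)
56..60  lock  (4B, 4-aligned)
60..61  gid  (1B, 1-aligned)
61..64  -- padding (3B)
64..72  start_time  (8B, 8-aligned)
72..73  state  (1B, 1-aligned)
73..76  pid  (3B, 1-aligned)
76..80  -- tail padding (4B)
sizeof = 80, alignof = 8
data bytes 65, size 80 → padding 15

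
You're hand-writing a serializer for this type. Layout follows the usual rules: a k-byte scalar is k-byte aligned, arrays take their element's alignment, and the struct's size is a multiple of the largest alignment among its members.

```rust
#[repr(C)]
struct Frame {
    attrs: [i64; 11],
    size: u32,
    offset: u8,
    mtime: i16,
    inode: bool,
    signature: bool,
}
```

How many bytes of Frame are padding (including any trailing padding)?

7

@0: attrs [88B, align 8] → 88
@88: size [4B, align 4] → 92
@92: offset [1B, align 1] → 93
+1 pad (align 2)
@94: mtime [2B, align 2] → 96
@96: inode [1B, align 1] → 97
@97: signature [1B, align 1] → 98
+6 tail pad (align 8)
size 104, align 8
data bytes 97, size 104 → padding 7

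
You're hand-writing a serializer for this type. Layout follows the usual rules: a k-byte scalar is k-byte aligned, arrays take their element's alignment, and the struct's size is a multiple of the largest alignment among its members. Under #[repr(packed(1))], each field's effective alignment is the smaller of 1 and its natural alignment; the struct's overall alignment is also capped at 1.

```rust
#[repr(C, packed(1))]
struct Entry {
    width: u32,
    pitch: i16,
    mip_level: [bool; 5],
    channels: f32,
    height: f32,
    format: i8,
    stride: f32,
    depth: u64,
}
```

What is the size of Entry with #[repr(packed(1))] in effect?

0..4  width  (4B, 1-aligned)
4..6  pitch  (2B, 1-aligned)
6..11  mip_level  (5B, 1-aligned)
11..15  channels  (4B, 1-aligned)
15..19  height  (4B, 1-aligned)
19..20  format  (1B, 1-aligned)
20..24  stride  (4B, 1-aligned)
24..32  depth  (8B, 1-aligned)
sizeof = 32, alignof = 1

32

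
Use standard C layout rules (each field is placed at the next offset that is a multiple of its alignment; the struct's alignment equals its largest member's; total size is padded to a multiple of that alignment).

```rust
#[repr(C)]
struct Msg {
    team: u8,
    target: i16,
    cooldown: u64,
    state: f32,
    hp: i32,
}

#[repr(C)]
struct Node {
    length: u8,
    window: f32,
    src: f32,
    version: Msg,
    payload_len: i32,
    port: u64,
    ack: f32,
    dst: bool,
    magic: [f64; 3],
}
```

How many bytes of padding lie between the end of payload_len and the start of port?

Msg: 0..1  team  (1B, 1-aligned); 1..2  -- padding (1B); 2..4  target  (2B, 2-aligned); 4..8  -- padding (4B); 8..16  cooldown  (8B, 8-aligned); 16..20  state  (4B, 4-aligned); 20..24  hp  (4B, 4-aligned); sizeof = 24, alignof = 8
0..1  length  (1B, 1-aligned)
1..4  -- padding (3B)
4..8  window  (4B, 4-aligned)
8..12  src  (4B, 4-aligned)
12..16  -- padding (4B)
16..40  version  (24B, 8-aligned)
40..44  payload_len  (4B, 4-aligned)
44..48  -- padding (4B)
48..56  port  (8B, 8-aligned)

4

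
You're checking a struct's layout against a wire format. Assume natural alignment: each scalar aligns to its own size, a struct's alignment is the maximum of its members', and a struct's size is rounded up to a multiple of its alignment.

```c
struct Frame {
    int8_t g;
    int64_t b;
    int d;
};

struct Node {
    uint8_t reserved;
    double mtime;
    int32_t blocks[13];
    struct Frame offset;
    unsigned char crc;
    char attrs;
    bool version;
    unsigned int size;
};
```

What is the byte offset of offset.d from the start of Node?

88

Frame: g at 0 (size 1, align 1) → ends 1; pad 7 to align 8 for b; b at 8 (size 8, align 8) → ends 16; d at 16 (size 4, align 4) → ends 20; tail pad 4 to reach multiple of 8; total 24 bytes, alignment 8
reserved at 0 (size 1, align 1) → ends 1
pad 7 to align 8 for mtime
mtime at 8 (size 8, align 8) → ends 16
blocks at 16 (size 52, align 4) → ends 68
pad 4 to align 8 for offset
offset at 72 (size 24, align 8) → ends 96
within Frame: d at 16
72 + 16 = 88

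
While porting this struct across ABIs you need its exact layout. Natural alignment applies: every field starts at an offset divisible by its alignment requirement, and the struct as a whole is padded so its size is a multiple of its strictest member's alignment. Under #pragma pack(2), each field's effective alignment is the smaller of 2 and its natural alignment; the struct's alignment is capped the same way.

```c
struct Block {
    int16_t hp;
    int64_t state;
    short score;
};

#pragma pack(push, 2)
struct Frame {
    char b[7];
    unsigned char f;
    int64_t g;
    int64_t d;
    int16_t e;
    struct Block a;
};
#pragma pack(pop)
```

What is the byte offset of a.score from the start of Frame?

Block: @0: hp [2B, align 2] → 2; +6 pad (align 8); @8: state [8B, align 8] → 16; @16: score [2B, align 2] → 18; +6 tail pad (align 8); size 24, align 8
@0: b [7B, align 1] → 7
@7: f [1B, align 1] → 8
@8: g [8B, align 2] → 16
@16: d [8B, align 2] → 24
@24: e [2B, align 2] → 26
@26: a [24B, align 2] → 50
within Block: score at 16
26 + 16 = 42

42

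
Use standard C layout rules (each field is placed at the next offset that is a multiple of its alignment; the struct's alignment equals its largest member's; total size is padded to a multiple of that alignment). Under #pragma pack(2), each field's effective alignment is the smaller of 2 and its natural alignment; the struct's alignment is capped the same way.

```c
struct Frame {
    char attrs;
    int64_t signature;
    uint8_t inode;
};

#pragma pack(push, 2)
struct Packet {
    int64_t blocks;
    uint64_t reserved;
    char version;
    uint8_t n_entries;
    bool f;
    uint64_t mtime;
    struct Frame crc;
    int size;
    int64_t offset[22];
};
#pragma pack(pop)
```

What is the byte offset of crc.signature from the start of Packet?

Frame: attrs at 0 (size 1, align 1) → ends 1; pad 7 to align 8 for signature; signature at 8 (size 8, align 8) → ends 16; inode at 16 (size 1, align 1) → ends 17; tail pad 7 to reach multiple of 8; total 24 bytes, alignment 8
blocks at 0 (size 8, align 2) → ends 8
reserved at 8 (size 8, align 2) → ends 16
version at 16 (size 1, align 1) → ends 17
n_entries at 17 (size 1, align 1) → ends 18
f at 18 (size 1, align 1) → ends 19
pad 1 to align 2 for mtime
mtime at 20 (size 8, align 2) → ends 28
crc at 28 (size 24, align 2) → ends 52
within Frame: signature at 8
28 + 8 = 36

36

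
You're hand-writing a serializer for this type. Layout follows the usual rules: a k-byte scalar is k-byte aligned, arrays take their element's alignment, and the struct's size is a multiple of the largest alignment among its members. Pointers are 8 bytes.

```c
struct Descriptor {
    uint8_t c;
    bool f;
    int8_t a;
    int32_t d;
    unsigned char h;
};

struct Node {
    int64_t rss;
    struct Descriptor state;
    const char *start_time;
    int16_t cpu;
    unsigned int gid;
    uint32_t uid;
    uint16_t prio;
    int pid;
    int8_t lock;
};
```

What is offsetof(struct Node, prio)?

Descriptor: @0: c [1B, align 1] → 1; @1: f [1B, align 1] → 2; @2: a [1B, align 1] → 3; +1 pad (align 4); @4: d [4B, align 4] → 8; @8: h [1B, align 1] → 9; +3 tail pad (align 4); size 12, align 4
@0: rss [8B, align 8] → 8
@8: state [12B, align 4] → 20
+4 pad (align 8)
@24: start_time [8B, align 8] → 32
@32: cpu [2B, align 2] → 34
+2 pad (align 4)
@36: gid [4B, align 4] → 40
@40: uid [4B, align 4] → 44
@44: prio [2B, align 2] → 46

44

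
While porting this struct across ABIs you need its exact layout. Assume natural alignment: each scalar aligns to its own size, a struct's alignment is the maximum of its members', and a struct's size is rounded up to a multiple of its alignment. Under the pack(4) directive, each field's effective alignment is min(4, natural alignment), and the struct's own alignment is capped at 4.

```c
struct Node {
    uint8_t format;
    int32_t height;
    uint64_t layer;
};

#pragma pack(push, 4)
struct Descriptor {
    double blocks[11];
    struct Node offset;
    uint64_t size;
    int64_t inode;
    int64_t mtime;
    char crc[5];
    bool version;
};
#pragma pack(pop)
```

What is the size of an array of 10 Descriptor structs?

1360

Node: format at 0 (size 1, align 1) → ends 1; pad 3 to align 4 for height; height at 4 (size 4, align 4) → ends 8; layer at 8 (size 8, align 8) → ends 16; total 16 bytes, alignment 8
blocks at 0 (size 88, align 4) → ends 88
offset at 88 (size 16, align 4) → ends 104
size at 104 (size 8, align 4) → ends 112
inode at 112 (size 8, align 4) → ends 120
mtime at 120 (size 8, align 4) → ends 128
crc at 128 (size 5, align 1) → ends 133
version at 133 (size 1, align 1) → ends 134
tail pad 2 to reach multiple of 4
total 136 bytes, alignment 4
array of 10: 10 × 136 = 1360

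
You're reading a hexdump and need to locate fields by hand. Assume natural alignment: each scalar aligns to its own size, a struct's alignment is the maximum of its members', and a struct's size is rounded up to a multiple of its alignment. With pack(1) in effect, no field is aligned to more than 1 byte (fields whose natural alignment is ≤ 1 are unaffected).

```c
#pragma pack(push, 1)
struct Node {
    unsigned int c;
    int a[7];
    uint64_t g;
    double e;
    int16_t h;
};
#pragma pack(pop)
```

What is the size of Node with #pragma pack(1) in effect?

50

c at 0 (size 4, align 1) → ends 4
a at 4 (size 28, align 1) → ends 32
g at 32 (size 8, align 1) → ends 40
e at 40 (size 8, align 1) → ends 48
h at 48 (size 2, align 1) → ends 50
total 50 bytes, alignment 1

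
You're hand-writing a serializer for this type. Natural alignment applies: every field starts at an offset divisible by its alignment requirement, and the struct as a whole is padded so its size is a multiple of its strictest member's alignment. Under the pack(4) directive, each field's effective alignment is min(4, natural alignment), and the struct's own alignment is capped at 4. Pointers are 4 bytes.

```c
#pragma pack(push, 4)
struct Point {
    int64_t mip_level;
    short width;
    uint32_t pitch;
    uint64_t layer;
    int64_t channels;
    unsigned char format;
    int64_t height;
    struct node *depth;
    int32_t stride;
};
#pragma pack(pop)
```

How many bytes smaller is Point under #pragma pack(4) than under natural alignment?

natural layout:
  mip_level at 0 (size 8, align 8) → ends 8
  width at 8 (size 2, align 2) → ends 10
  pad 2 to align 4 for pitch
  pitch at 12 (size 4, align 4) → ends 16
  layer at 16 (size 8, align 8) → ends 24
  channels at 24 (size 8, align 8) → ends 32
  format at 32 (size 1, align 1) → ends 33
  pad 7 to align 8 for height
  height at 40 (size 8, align 8) → ends 48
  depth at 48 (size 4, align 4) → ends 52
  stride at 52 (size 4, align 4) → ends 56
  total 56 bytes, alignment 8
packed(4) layout:
  mip_level at 0 (size 8, align 4) → ends 8
  width at 8 (size 2, align 2) → ends 10
  pad 2 to align 4 for pitch
  pitch at 12 (size 4, align 4) → ends 16
  layer at 16 (size 8, align 4) → ends 24
  channels at 24 (size 8, align 4) → ends 32
  format at 32 (size 1, align 1) → ends 33
  pad 3 to align 4 for height
  height at 36 (size 8, align 4) → ends 44
  depth at 44 (size 4, align 4) → ends 48
  stride at 48 (size 4, align 4) → ends 52
  total 52 bytes, alignment 4
56 − 52 = 4

4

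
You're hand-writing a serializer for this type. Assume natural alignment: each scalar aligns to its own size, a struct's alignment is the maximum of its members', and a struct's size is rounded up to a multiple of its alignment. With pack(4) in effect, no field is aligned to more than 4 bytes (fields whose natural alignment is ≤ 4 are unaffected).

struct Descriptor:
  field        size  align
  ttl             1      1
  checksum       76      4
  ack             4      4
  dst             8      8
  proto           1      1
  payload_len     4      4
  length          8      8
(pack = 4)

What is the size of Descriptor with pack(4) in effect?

@0: ttl [1B, align 1] → 1
+3 pad (align 4)
@4: checksum [76B, align 4] → 80
@80: ack [4B, align 4] → 84
@84: dst [8B, align 4] → 92
@92: proto [1B, align 1] → 93
+3 pad (align 4)
@96: payload_len [4B, align 4] → 100
@100: length [8B, align 4] → 108
size 108, align 4

108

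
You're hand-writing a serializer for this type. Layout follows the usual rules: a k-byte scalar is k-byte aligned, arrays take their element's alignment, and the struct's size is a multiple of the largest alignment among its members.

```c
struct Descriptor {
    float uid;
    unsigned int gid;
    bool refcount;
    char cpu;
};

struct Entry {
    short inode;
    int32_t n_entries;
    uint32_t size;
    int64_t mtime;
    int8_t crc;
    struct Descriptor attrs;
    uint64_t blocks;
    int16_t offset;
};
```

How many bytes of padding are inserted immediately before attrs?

3

Descriptor: uid at 0 (size 4, align 4) → ends 4; gid at 4 (size 4, align 4) → ends 8; refcount at 8 (size 1, align 1) → ends 9; cpu at 9 (size 1, align 1) → ends 10; tail pad 2 to reach multiple of 4; total 12 bytes, alignment 4
inode at 0 (size 2, align 2) → ends 2
pad 2 to align 4 for n_entries
n_entries at 4 (size 4, align 4) → ends 8
size at 8 (size 4, align 4) → ends 12
pad 4 to align 8 for mtime
mtime at 16 (size 8, align 8) → ends 24
crc at 24 (size 1, align 1) → ends 25
pad 3 to align 4 for attrs
attrs at 28 (size 12, align 4) → ends 40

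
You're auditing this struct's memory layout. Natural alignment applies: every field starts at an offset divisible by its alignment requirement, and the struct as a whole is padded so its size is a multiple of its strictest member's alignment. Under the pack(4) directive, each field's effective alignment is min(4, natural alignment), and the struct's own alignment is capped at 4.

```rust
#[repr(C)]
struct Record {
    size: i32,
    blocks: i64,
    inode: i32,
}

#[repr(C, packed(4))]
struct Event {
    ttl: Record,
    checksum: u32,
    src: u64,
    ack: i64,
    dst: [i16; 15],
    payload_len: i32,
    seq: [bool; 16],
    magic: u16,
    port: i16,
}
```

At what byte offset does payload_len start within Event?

76

Record: size at 0 (size 4, align 4) → ends 4; pad 4 to align 8 for blocks; blocks at 8 (size 8, align 8) → ends 16; inode at 16 (size 4, align 4) → ends 20; tail pad 4 to reach multiple of 8; total 24 bytes, alignment 8
ttl at 0 (size 24, align 4) → ends 24
checksum at 24 (size 4, align 4) → ends 28
src at 28 (size 8, align 4) → ends 36
ack at 36 (size 8, align 4) → ends 44
dst at 44 (size 30, align 2) → ends 74
pad 2 to align 4 for payload_len
payload_len at 76 (size 4, align 4) → ends 80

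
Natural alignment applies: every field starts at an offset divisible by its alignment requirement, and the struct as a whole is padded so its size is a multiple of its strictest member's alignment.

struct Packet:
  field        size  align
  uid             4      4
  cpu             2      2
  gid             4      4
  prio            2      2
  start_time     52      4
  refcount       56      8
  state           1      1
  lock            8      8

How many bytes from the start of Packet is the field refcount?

72

0..4  uid  (4B, 4-aligned)
4..6  cpu  (2B, 2-aligned)
6..8  -- padding (2B)
8..12  gid  (4B, 4-aligned)
12..14  prio  (2B, 2-aligned)
14..16  -- padding (2B)
16..68  start_time  (52B, 4-aligned)
68..72  -- padding (4B)
72..128  refcount  (56B, 8-aligned)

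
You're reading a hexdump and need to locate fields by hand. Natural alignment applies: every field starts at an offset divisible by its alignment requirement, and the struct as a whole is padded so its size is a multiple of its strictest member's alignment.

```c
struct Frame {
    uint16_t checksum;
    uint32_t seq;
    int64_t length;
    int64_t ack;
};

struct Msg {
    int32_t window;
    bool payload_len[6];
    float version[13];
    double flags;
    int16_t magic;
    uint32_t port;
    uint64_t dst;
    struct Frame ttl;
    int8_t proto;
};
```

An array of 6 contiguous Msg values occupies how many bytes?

720

Frame: 0..2  checksum  (2B, 2-aligned); 2..4  -- padding (2B); 4..8  seq  (4B, 4-aligned); 8..16  length  (8B, 8-aligned); 16..24  ack  (8B, 8-aligned); sizeof = 24, alignof = 8
0..4  window  (4B, 4-aligned)
4..10  payload_len  (6B, 1-aligned)
10..12  -- padding (2B)
12..64  version  (52B, 4-aligned)
64..72  flags  (8B, 8-aligned)
72..74  magic  (2B, 2-aligned)
74..76  -- padding (2B)
76..80  port  (4B, 4-aligned)
80..88  dst  (8B, 8-aligned)
88..112  ttl  (24B, 8-aligned)
112..113  proto  (1B, 1-aligned)
113..120  -- tail padding (7B)
sizeof = 120, alignof = 8
array of 6: 6 × 120 = 720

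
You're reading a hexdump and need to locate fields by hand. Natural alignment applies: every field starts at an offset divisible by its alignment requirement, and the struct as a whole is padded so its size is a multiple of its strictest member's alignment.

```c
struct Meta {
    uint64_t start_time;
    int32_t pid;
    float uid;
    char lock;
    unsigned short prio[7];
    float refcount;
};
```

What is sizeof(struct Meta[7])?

@0: start_time [8B, align 8] → 8
@8: pid [4B, align 4] → 12
@12: uid [4B, align 4] → 16
@16: lock [1B, align 1] → 17
+1 pad (align 2)
@18: prio [14B, align 2] → 32
@32: refcount [4B, align 4] → 36
+4 tail pad (align 8)
size 40, align 8
array of 7: 7 × 40 = 280

280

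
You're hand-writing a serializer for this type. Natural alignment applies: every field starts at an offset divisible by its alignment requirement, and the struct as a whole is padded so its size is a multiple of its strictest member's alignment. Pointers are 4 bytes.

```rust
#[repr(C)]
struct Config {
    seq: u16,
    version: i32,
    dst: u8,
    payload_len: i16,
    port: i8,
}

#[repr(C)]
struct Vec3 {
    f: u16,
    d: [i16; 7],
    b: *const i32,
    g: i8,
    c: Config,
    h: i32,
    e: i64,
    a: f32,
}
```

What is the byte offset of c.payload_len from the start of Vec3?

Config: @0: seq [2B, align 2] → 2; +2 pad (align 4); @4: version [4B, align 4] → 8; @8: dst [1B, align 1] → 9; +1 pad (align 2); @10: payload_len [2B, align 2] → 12; @12: port [1B, align 1] → 13; +3 tail pad (align 4); size 16, align 4
@0: f [2B, align 2] → 2
@2: d [14B, align 2] → 16
@16: b [4B, align 4] → 20
@20: g [1B, align 1] → 21
+3 pad (align 4)
@24: c [16B, align 4] → 40
within Config: payload_len at 10
24 + 10 = 34

34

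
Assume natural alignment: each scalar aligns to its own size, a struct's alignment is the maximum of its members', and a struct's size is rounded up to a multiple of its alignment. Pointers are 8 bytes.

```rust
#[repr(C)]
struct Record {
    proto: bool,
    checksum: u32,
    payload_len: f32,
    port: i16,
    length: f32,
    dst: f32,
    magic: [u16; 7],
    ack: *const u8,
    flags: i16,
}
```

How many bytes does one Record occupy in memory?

@0: proto [1B, align 1] → 1
+3 pad (align 4)
@4: checksum [4B, align 4] → 8
@8: payload_len [4B, align 4] → 12
@12: port [2B, align 2] → 14
+2 pad (align 4)
@16: length [4B, align 4] → 20
@20: dst [4B, align 4] → 24
@24: magic [14B, align 2] → 38
+2 pad (align 8)
@40: ack [8B, align 8] → 48
@48: flags [2B, align 2] → 50
+6 tail pad (align 8)
size 56, align 8

56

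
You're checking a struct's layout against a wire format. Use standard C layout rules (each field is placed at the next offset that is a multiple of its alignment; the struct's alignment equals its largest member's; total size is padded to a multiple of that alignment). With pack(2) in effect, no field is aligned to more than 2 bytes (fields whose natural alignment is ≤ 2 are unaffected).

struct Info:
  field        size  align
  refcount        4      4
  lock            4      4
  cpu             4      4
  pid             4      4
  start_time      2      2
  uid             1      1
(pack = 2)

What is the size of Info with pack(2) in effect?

0..4  refcount  (4B, 2-aligned)
4..8  lock  (4B, 2-aligned)
8..12  cpu  (4B, 2-aligned)
12..16  pid  (4B, 2-aligned)
16..18  start_time  (2B, 2-aligned)
18..19  uid  (1B, 1-aligned)
19..20  -- tail padding (1B)
sizeof = 20, alignof = 2

20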